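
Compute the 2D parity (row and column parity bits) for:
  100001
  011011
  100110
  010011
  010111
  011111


Row parities: 001101
Column parities: 000111

Row P: 001101, Col P: 000111, Corner: 1


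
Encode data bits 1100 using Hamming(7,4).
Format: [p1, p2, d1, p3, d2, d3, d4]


Parity bits: p1=0, p2=1, p3=1

0111100


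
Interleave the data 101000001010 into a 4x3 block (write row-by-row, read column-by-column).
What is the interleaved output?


Matrix:
  101
  000
  001
  010
Read columns: 100000011010

100000011010


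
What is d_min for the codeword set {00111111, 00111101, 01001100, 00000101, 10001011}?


Comparing all pairs, minimum distance: 1
Can detect 0 errors, correct 0 errors

1


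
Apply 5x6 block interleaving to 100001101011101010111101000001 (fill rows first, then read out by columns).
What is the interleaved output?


Matrix:
  100001
  101011
  101010
  111101
  000001
Read columns: 111100001001110000100110011011

111100001001110000100110011011


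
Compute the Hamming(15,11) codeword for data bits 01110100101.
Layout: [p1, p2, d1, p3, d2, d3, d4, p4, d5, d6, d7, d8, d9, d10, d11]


Parity bits: p1=0, p2=0, p3=1, p4=1

000111110100101


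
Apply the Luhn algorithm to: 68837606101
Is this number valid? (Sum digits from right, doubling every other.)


Luhn sum = 42
42 mod 10 = 2

Invalid (Luhn sum mod 10 = 2)


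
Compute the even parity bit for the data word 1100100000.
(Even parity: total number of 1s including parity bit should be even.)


Number of 1s in data: 3
Parity bit: 1

1


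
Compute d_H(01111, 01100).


XOR: 00011
Count of 1s: 2

2


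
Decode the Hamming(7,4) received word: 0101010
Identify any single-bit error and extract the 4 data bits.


Syndrome = 0: no error detected

Data: 0010 (no errors)


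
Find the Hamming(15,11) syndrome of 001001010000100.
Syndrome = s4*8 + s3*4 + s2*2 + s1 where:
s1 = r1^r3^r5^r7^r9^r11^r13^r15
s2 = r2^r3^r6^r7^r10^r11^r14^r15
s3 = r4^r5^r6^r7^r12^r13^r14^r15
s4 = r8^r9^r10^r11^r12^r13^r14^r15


s1=0, s2=0, s3=0, s4=0

Syndrome = 0 (no error)


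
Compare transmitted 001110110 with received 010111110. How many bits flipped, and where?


XOR: 011001000

3 error(s) at position(s): 1, 2, 5


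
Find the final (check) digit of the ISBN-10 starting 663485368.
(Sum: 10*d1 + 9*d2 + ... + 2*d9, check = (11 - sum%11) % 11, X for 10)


Weighted sum: 285
285 mod 11 = 10

Check digit: 1


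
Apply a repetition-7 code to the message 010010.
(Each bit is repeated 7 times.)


Each bit -> 7 copies

000000011111110000000000000011111110000000


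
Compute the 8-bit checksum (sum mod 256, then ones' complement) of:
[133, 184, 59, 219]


Sum = 595 mod 256 = 83
Complement = 172

172


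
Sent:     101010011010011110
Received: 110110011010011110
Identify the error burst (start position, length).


XOR: 011100000000000000

Burst at position 1, length 3


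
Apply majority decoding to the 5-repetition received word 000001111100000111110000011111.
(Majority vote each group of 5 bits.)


Groups: 00000, 11111, 00000, 11111, 00000, 11111
Majority votes: 010101

010101


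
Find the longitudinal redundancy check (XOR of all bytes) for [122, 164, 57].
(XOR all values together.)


XOR chain: 122 ^ 164 ^ 57 = 231

231


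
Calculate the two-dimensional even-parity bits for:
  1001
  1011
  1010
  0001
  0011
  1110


Row parities: 010101
Column parities: 0100

Row P: 010101, Col P: 0100, Corner: 1


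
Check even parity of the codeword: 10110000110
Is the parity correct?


Number of 1s: 5

No, parity error (5 ones)


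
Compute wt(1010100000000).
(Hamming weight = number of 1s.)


Counting 1s in 1010100000000

3


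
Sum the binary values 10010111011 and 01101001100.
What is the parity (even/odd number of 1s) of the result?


10010111011 = 1211
01101001100 = 844
Sum = 2055 = 100000000111
1s count = 4

even parity (4 ones in 100000000111)


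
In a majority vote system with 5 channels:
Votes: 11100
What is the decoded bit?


Ones: 3 out of 5
Threshold: 3

1 (3/5 voted 1)


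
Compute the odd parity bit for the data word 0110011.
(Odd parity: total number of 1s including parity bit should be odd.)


Number of 1s in data: 4
Parity bit: 1

1


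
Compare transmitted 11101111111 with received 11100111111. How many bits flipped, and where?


XOR: 00001000000

1 error(s) at position(s): 4


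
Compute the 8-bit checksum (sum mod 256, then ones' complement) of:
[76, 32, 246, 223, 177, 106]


Sum = 860 mod 256 = 92
Complement = 163

163


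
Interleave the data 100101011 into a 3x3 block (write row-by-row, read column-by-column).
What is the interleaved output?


Matrix:
  100
  101
  011
Read columns: 110001011

110001011


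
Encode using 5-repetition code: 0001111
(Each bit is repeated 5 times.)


Each bit -> 5 copies

00000000000000011111111111111111111


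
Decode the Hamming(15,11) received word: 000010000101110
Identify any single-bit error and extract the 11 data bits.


Syndrome = 0: no error detected

Data: 01000101110 (no errors)


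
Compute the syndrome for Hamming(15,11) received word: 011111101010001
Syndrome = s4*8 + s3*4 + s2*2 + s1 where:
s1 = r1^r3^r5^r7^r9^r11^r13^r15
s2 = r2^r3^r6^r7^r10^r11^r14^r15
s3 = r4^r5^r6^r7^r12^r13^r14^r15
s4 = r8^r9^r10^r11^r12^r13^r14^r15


s1=0, s2=0, s3=1, s4=1

Syndrome = 12 (error at position 12)


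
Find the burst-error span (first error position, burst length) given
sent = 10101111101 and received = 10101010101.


XOR: 00000101000

Burst at position 5, length 3


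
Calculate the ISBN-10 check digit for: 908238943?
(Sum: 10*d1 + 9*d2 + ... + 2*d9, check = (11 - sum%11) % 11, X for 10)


Weighted sum: 280
280 mod 11 = 5

Check digit: 6


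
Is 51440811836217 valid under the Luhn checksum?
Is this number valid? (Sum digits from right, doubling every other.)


Luhn sum = 49
49 mod 10 = 9

Invalid (Luhn sum mod 10 = 9)


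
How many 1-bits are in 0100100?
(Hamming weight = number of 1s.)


Counting 1s in 0100100

2


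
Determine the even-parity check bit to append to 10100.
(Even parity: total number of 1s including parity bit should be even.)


Number of 1s in data: 2
Parity bit: 0

0


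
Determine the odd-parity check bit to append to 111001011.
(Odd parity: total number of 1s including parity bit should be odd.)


Number of 1s in data: 6
Parity bit: 1

1


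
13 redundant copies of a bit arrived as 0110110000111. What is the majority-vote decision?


Ones: 7 out of 13
Threshold: 7

1 (7/13 voted 1)


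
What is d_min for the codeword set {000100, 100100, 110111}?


Comparing all pairs, minimum distance: 1
Can detect 0 errors, correct 0 errors

1


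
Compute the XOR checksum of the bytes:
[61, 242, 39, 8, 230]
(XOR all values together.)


XOR chain: 61 ^ 242 ^ 39 ^ 8 ^ 230 = 6

6


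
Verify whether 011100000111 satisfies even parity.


Number of 1s: 6

Yes, parity is correct (6 ones)


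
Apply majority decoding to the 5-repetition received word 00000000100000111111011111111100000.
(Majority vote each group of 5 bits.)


Groups: 00000, 00010, 00001, 11111, 01111, 11111, 00000
Majority votes: 0001110

0001110


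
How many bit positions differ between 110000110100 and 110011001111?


XOR: 000011111011
Count of 1s: 7

7


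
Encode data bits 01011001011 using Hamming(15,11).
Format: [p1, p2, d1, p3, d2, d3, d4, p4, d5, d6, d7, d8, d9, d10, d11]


Parity bits: p1=0, p2=1, p3=1, p4=0

010110101001011


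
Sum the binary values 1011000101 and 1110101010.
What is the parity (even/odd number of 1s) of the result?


1011000101 = 709
1110101010 = 938
Sum = 1647 = 11001101111
1s count = 8

even parity (8 ones in 11001101111)


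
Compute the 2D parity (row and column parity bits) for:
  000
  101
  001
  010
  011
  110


Row parities: 001100
Column parities: 011

Row P: 001100, Col P: 011, Corner: 0


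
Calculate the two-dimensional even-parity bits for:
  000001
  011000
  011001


Row parities: 101
Column parities: 000000

Row P: 101, Col P: 000000, Corner: 0


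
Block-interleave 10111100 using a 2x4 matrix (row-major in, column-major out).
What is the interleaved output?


Matrix:
  1011
  1100
Read columns: 11011010

11011010


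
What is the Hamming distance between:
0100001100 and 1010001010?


XOR: 1110000110
Count of 1s: 5

5


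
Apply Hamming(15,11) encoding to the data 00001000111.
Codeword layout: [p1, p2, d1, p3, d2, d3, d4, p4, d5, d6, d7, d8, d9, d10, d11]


Parity bits: p1=1, p2=0, p3=1, p4=0

100100001000111


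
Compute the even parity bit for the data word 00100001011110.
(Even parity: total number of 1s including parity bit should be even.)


Number of 1s in data: 6
Parity bit: 0

0


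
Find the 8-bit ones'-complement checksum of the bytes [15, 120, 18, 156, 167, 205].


Sum = 681 mod 256 = 169
Complement = 86

86


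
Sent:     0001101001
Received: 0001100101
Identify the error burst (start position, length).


XOR: 0000001100

Burst at position 6, length 2


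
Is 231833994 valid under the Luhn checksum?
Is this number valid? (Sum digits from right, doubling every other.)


Luhn sum = 47
47 mod 10 = 7

Invalid (Luhn sum mod 10 = 7)


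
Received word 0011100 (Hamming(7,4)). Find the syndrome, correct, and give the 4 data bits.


Syndrome = 2: error at position 2

Data: 1100 (corrected bit 2)


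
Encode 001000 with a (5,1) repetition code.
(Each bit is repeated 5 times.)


Each bit -> 5 copies

000000000011111000000000000000


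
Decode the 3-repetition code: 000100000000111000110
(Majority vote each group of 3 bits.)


Groups: 000, 100, 000, 000, 111, 000, 110
Majority votes: 0000101

0000101


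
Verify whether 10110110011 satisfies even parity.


Number of 1s: 7

No, parity error (7 ones)


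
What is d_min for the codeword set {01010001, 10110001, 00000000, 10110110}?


Comparing all pairs, minimum distance: 3
Can detect 2 errors, correct 1 errors

3


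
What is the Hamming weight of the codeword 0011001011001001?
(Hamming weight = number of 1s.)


Counting 1s in 0011001011001001

7


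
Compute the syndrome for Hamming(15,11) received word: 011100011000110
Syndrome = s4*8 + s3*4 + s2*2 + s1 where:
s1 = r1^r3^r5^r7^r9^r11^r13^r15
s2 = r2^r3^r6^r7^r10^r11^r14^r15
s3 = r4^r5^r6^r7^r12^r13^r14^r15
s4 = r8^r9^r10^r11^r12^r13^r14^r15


s1=1, s2=1, s3=1, s4=0

Syndrome = 7 (error at position 7)


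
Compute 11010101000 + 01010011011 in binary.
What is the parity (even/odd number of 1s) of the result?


11010101000 = 1704
01010011011 = 667
Sum = 2371 = 100101000011
1s count = 5

odd parity (5 ones in 100101000011)


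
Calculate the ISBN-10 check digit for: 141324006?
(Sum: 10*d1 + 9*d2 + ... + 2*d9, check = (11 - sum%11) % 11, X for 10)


Weighted sum: 119
119 mod 11 = 9

Check digit: 2


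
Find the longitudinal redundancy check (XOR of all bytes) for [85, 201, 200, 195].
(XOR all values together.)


XOR chain: 85 ^ 201 ^ 200 ^ 195 = 151

151


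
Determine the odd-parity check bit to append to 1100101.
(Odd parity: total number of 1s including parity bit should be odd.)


Number of 1s in data: 4
Parity bit: 1

1


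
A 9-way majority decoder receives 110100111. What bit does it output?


Ones: 6 out of 9
Threshold: 5

1 (6/9 voted 1)


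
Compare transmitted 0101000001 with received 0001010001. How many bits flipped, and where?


XOR: 0100010000

2 error(s) at position(s): 1, 5


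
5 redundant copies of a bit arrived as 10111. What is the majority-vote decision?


Ones: 4 out of 5
Threshold: 3

1 (4/5 voted 1)


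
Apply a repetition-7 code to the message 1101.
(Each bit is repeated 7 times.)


Each bit -> 7 copies

1111111111111100000001111111


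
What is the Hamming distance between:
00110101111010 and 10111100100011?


XOR: 10001001011001
Count of 1s: 6

6


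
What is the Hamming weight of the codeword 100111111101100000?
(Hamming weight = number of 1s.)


Counting 1s in 100111111101100000

10


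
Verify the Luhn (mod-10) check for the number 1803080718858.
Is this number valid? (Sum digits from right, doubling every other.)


Luhn sum = 51
51 mod 10 = 1

Invalid (Luhn sum mod 10 = 1)


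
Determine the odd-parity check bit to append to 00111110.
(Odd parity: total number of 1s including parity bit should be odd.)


Number of 1s in data: 5
Parity bit: 0

0


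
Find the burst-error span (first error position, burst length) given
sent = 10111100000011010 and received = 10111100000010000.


XOR: 00000000000001010

Burst at position 13, length 3


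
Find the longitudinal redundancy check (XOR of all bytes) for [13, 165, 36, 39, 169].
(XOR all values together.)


XOR chain: 13 ^ 165 ^ 36 ^ 39 ^ 169 = 2

2


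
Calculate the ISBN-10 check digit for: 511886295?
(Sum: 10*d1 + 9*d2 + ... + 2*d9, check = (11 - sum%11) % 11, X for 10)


Weighted sum: 246
246 mod 11 = 4

Check digit: 7


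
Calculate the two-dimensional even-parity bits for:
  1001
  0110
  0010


Row parities: 001
Column parities: 1101

Row P: 001, Col P: 1101, Corner: 1


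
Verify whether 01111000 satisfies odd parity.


Number of 1s: 4

No, parity error (4 ones)


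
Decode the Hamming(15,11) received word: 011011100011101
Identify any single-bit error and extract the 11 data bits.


Syndrome = 0: no error detected

Data: 11110011101 (no errors)


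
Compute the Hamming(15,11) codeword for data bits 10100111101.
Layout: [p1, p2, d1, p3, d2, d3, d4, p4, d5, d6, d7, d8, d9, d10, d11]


Parity bits: p1=0, p2=1, p3=0, p4=1

011001010111101


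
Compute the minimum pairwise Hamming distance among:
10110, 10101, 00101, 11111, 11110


Comparing all pairs, minimum distance: 1
Can detect 0 errors, correct 0 errors

1


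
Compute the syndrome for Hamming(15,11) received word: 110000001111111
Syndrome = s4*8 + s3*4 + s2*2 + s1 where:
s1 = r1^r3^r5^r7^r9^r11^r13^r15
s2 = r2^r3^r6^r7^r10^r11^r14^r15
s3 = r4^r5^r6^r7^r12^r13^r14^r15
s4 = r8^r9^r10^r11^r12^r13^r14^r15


s1=1, s2=1, s3=0, s4=1

Syndrome = 11 (error at position 11)


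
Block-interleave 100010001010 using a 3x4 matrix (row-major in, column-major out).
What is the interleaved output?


Matrix:
  1000
  1000
  1010
Read columns: 111000001000

111000001000


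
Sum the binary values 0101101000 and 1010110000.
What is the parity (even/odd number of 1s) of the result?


0101101000 = 360
1010110000 = 688
Sum = 1048 = 10000011000
1s count = 3

odd parity (3 ones in 10000011000)


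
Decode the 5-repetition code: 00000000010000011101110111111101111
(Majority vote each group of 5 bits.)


Groups: 00000, 00001, 00000, 11101, 11011, 11111, 01111
Majority votes: 0001111

0001111


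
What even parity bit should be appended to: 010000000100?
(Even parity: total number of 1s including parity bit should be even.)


Number of 1s in data: 2
Parity bit: 0

0


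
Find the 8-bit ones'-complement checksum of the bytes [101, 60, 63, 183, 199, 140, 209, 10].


Sum = 965 mod 256 = 197
Complement = 58

58


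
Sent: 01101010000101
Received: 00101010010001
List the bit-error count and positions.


XOR: 01000000010100

3 error(s) at position(s): 1, 9, 11


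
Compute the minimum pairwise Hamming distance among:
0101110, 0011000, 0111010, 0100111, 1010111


Comparing all pairs, minimum distance: 2
Can detect 1 errors, correct 0 errors

2


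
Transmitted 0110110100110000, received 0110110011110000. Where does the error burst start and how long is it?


XOR: 0000000111000000

Burst at position 7, length 3


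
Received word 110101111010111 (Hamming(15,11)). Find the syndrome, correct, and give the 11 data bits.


Syndrome = 0: no error detected

Data: 00111010111 (no errors)


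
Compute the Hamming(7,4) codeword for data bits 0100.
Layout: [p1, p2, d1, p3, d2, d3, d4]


Parity bits: p1=1, p2=0, p3=1

1001100


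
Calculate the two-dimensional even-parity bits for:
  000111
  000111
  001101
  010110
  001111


Row parities: 11110
Column parities: 010100

Row P: 11110, Col P: 010100, Corner: 0


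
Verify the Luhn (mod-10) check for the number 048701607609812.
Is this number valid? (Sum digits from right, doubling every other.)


Luhn sum = 60
60 mod 10 = 0

Valid (Luhn sum mod 10 = 0)


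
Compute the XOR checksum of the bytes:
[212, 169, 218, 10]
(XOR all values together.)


XOR chain: 212 ^ 169 ^ 218 ^ 10 = 173

173


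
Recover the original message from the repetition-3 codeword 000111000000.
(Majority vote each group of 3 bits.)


Groups: 000, 111, 000, 000
Majority votes: 0100

0100


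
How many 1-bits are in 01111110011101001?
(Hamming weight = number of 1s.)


Counting 1s in 01111110011101001

11


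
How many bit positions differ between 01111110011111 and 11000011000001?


XOR: 10111101011110
Count of 1s: 10

10


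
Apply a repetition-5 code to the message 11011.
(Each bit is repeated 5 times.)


Each bit -> 5 copies

1111111111000001111111111


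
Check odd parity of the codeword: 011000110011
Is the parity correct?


Number of 1s: 6

No, parity error (6 ones)


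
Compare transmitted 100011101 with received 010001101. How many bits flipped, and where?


XOR: 110010000

3 error(s) at position(s): 0, 1, 4


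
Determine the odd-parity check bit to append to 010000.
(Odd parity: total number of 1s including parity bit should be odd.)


Number of 1s in data: 1
Parity bit: 0

0


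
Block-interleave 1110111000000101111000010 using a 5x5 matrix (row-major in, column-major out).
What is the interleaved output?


Matrix:
  11101
  11000
  00010
  11110
  00010
Read columns: 1101011010100100011110000

1101011010100100011110000


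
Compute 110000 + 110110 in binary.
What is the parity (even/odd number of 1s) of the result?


110000 = 48
110110 = 54
Sum = 102 = 1100110
1s count = 4

even parity (4 ones in 1100110)


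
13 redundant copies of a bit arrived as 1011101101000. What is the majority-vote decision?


Ones: 7 out of 13
Threshold: 7

1 (7/13 voted 1)


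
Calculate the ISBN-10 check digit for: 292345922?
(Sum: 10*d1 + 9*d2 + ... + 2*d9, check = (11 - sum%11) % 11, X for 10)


Weighted sum: 233
233 mod 11 = 2

Check digit: 9


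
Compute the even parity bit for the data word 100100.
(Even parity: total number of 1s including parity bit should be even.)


Number of 1s in data: 2
Parity bit: 0

0


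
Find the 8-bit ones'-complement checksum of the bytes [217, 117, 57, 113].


Sum = 504 mod 256 = 248
Complement = 7

7


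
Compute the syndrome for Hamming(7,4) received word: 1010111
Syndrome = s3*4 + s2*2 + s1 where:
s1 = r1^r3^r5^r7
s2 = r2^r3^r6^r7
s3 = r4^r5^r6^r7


s1=0, s2=1, s3=1

Syndrome = 6 (error at position 6)


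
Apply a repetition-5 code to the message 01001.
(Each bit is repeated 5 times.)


Each bit -> 5 copies

0000011111000000000011111


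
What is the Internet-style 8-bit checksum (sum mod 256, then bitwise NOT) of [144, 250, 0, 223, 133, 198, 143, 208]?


Sum = 1299 mod 256 = 19
Complement = 236

236


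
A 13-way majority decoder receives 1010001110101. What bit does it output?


Ones: 7 out of 13
Threshold: 7

1 (7/13 voted 1)


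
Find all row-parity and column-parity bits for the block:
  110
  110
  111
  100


Row parities: 0011
Column parities: 011

Row P: 0011, Col P: 011, Corner: 0


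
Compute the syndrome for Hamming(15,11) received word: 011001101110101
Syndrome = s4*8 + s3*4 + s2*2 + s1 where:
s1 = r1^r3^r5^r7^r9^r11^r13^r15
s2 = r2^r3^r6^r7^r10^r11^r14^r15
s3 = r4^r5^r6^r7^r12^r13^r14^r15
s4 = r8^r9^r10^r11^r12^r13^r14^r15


s1=0, s2=1, s3=0, s4=1

Syndrome = 10 (error at position 10)


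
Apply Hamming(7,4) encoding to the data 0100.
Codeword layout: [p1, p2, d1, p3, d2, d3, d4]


Parity bits: p1=1, p2=0, p3=1

1001100


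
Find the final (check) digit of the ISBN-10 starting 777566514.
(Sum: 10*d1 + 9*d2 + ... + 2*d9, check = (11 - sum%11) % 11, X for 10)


Weighted sum: 321
321 mod 11 = 2

Check digit: 9


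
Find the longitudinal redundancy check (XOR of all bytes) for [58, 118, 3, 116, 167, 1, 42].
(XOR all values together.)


XOR chain: 58 ^ 118 ^ 3 ^ 116 ^ 167 ^ 1 ^ 42 = 183

183


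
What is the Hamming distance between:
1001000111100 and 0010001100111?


XOR: 1011001011011
Count of 1s: 8

8


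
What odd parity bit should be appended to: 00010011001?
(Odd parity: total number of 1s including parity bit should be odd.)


Number of 1s in data: 4
Parity bit: 1

1


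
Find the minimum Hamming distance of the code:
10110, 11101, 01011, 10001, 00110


Comparing all pairs, minimum distance: 1
Can detect 0 errors, correct 0 errors

1


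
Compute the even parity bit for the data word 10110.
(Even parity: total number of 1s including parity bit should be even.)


Number of 1s in data: 3
Parity bit: 1

1


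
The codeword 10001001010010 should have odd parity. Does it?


Number of 1s: 5

Yes, parity is correct (5 ones)


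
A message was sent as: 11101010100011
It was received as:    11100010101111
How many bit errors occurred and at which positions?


XOR: 00001000001100

3 error(s) at position(s): 4, 10, 11


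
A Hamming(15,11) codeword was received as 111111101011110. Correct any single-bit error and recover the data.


Syndrome = 13: error at position 13

Data: 11111011010 (corrected bit 13)


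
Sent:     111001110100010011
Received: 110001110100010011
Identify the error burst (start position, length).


XOR: 001000000000000000

Burst at position 2, length 1


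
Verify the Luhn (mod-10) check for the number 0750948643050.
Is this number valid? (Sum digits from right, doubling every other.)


Luhn sum = 49
49 mod 10 = 9

Invalid (Luhn sum mod 10 = 9)


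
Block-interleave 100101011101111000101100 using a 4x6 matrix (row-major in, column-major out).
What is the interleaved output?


Matrix:
  100101
  011101
  111000
  101100
Read columns: 101101100111110100001100

101101100111110100001100


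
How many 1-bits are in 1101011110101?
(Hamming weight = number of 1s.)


Counting 1s in 1101011110101

9


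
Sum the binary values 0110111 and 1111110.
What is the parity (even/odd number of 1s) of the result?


0110111 = 55
1111110 = 126
Sum = 181 = 10110101
1s count = 5

odd parity (5 ones in 10110101)


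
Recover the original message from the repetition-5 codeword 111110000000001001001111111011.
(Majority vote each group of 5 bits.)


Groups: 11111, 00000, 00001, 00100, 11111, 11011
Majority votes: 100011

100011


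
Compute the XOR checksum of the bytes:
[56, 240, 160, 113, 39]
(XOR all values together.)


XOR chain: 56 ^ 240 ^ 160 ^ 113 ^ 39 = 62

62


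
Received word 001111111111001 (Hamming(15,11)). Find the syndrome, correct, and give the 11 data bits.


Syndrome = 0: no error detected

Data: 11111111001 (no errors)


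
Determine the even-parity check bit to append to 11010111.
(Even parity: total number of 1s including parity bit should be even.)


Number of 1s in data: 6
Parity bit: 0

0


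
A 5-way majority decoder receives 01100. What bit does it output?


Ones: 2 out of 5
Threshold: 3

0 (2/5 voted 1)


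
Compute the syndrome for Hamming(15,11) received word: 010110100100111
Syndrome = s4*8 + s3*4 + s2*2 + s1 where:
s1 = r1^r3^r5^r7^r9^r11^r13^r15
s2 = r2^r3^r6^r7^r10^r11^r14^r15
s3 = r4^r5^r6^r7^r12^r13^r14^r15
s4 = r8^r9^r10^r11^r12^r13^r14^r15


s1=0, s2=1, s3=0, s4=0

Syndrome = 2 (error at position 2)


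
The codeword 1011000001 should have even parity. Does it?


Number of 1s: 4

Yes, parity is correct (4 ones)


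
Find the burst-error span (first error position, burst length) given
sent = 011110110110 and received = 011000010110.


XOR: 000110100000

Burst at position 3, length 4


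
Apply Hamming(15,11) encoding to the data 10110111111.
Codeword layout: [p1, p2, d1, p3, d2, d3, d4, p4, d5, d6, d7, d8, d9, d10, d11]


Parity bits: p1=1, p2=1, p3=0, p4=0

111001100111111


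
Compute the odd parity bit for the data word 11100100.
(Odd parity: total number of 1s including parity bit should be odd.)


Number of 1s in data: 4
Parity bit: 1

1


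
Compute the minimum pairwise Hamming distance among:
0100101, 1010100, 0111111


Comparing all pairs, minimum distance: 3
Can detect 2 errors, correct 1 errors

3


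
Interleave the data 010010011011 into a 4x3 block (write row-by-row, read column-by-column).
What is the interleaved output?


Matrix:
  010
  010
  011
  011
Read columns: 000011110011

000011110011


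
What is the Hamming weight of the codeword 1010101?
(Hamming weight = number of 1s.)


Counting 1s in 1010101

4


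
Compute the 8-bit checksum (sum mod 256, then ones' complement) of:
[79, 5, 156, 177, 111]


Sum = 528 mod 256 = 16
Complement = 239

239


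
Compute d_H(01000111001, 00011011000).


XOR: 01011100001
Count of 1s: 5

5


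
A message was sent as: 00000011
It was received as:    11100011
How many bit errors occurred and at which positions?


XOR: 11100000

3 error(s) at position(s): 0, 1, 2


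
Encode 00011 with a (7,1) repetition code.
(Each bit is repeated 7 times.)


Each bit -> 7 copies

00000000000000000000011111111111111


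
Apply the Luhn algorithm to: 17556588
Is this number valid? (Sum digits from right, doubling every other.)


Luhn sum = 38
38 mod 10 = 8

Invalid (Luhn sum mod 10 = 8)


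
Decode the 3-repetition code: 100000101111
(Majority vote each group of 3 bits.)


Groups: 100, 000, 101, 111
Majority votes: 0011

0011


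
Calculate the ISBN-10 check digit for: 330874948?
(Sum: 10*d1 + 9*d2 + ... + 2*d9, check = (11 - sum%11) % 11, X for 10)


Weighted sum: 239
239 mod 11 = 8

Check digit: 3


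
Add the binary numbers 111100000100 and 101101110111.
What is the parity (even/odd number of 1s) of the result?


111100000100 = 3844
101101110111 = 2935
Sum = 6779 = 1101001111011
1s count = 9

odd parity (9 ones in 1101001111011)


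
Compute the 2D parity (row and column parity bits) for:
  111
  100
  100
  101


Row parities: 1110
Column parities: 010

Row P: 1110, Col P: 010, Corner: 1


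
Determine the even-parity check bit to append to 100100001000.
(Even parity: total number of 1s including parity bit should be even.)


Number of 1s in data: 3
Parity bit: 1

1


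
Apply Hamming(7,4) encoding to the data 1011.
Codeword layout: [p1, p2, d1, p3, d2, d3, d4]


Parity bits: p1=0, p2=1, p3=0

0110011


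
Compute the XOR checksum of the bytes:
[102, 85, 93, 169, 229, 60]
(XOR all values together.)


XOR chain: 102 ^ 85 ^ 93 ^ 169 ^ 229 ^ 60 = 30

30


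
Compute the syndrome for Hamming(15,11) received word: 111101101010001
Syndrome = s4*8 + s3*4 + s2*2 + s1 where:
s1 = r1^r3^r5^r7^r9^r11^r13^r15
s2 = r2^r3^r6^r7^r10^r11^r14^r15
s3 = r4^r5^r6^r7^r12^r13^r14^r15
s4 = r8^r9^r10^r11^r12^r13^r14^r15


s1=0, s2=0, s3=0, s4=1

Syndrome = 8 (error at position 8)


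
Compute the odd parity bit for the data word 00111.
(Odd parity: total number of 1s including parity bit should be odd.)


Number of 1s in data: 3
Parity bit: 0

0


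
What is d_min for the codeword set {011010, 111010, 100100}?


Comparing all pairs, minimum distance: 1
Can detect 0 errors, correct 0 errors

1


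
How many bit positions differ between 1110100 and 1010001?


XOR: 0100101
Count of 1s: 3

3


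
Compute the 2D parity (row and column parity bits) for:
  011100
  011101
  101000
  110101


Row parities: 1000
Column parities: 011100

Row P: 1000, Col P: 011100, Corner: 1


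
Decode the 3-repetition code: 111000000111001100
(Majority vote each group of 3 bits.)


Groups: 111, 000, 000, 111, 001, 100
Majority votes: 100100

100100


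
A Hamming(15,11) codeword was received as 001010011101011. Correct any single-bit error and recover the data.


Syndrome = 0: no error detected

Data: 11001101011 (no errors)


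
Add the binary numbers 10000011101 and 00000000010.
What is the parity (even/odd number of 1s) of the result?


10000011101 = 1053
00000000010 = 2
Sum = 1055 = 10000011111
1s count = 6

even parity (6 ones in 10000011111)


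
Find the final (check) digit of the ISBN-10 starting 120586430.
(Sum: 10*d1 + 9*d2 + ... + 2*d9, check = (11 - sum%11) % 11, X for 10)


Weighted sum: 166
166 mod 11 = 1

Check digit: X


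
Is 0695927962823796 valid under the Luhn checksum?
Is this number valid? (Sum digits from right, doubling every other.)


Luhn sum = 87
87 mod 10 = 7

Invalid (Luhn sum mod 10 = 7)


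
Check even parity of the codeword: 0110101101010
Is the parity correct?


Number of 1s: 7

No, parity error (7 ones)


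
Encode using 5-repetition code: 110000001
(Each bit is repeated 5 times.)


Each bit -> 5 copies

111111111100000000000000000000000000000011111


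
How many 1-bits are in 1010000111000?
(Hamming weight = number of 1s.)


Counting 1s in 1010000111000

5


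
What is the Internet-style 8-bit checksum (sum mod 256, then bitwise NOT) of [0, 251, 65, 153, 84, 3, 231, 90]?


Sum = 877 mod 256 = 109
Complement = 146

146


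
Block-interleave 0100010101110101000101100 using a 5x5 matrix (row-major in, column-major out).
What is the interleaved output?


Matrix:
  01000
  10101
  11010
  10001
  01100
Read columns: 0111010101010010010001010

0111010101010010010001010


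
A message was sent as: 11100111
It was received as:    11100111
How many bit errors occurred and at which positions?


XOR: 00000000

0 errors (received matches sent)


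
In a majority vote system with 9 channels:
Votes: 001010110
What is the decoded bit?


Ones: 4 out of 9
Threshold: 5

0 (4/9 voted 1)


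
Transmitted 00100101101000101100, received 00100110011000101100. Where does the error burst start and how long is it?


XOR: 00000011110000000000

Burst at position 6, length 4


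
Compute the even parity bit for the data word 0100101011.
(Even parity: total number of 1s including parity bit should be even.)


Number of 1s in data: 5
Parity bit: 1

1


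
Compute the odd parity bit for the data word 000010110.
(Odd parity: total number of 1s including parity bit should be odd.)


Number of 1s in data: 3
Parity bit: 0

0


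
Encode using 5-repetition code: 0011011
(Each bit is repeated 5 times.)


Each bit -> 5 copies

00000000001111111111000001111111111


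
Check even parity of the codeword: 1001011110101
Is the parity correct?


Number of 1s: 8

Yes, parity is correct (8 ones)


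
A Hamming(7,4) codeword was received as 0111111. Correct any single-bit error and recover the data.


Syndrome = 1: error at position 1

Data: 1111 (corrected bit 1)


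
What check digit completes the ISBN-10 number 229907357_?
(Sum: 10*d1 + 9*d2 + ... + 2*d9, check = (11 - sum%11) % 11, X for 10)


Weighted sum: 249
249 mod 11 = 7

Check digit: 4


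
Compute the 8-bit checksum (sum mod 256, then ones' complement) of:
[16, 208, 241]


Sum = 465 mod 256 = 209
Complement = 46

46


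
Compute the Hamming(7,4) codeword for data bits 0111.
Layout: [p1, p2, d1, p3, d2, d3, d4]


Parity bits: p1=0, p2=0, p3=1

0001111


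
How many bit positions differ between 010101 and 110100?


XOR: 100001
Count of 1s: 2

2


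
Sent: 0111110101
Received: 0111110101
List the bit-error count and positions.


XOR: 0000000000

0 errors (received matches sent)


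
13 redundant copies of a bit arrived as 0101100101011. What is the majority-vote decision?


Ones: 7 out of 13
Threshold: 7

1 (7/13 voted 1)


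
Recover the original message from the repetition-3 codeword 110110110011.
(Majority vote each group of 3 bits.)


Groups: 110, 110, 110, 011
Majority votes: 1111

1111


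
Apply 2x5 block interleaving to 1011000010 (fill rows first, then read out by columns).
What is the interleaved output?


Matrix:
  10110
  00010
Read columns: 1000101100

1000101100


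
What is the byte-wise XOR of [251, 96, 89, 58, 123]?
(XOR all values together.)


XOR chain: 251 ^ 96 ^ 89 ^ 58 ^ 123 = 131

131


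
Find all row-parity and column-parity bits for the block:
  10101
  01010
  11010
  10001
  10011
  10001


Row parities: 101010
Column parities: 10110

Row P: 101010, Col P: 10110, Corner: 1


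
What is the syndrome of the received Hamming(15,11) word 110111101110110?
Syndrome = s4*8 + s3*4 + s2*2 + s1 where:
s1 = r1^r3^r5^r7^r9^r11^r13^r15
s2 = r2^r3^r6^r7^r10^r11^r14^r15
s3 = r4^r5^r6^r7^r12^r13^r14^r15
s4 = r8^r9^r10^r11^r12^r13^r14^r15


s1=0, s2=0, s3=0, s4=1

Syndrome = 8 (error at position 8)


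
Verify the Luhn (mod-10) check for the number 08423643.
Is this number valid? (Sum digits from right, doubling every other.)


Luhn sum = 41
41 mod 10 = 1

Invalid (Luhn sum mod 10 = 1)


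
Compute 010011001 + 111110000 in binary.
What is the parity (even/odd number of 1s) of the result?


010011001 = 153
111110000 = 496
Sum = 649 = 1010001001
1s count = 4

even parity (4 ones in 1010001001)


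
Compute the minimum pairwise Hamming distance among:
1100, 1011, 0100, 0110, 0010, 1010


Comparing all pairs, minimum distance: 1
Can detect 0 errors, correct 0 errors

1


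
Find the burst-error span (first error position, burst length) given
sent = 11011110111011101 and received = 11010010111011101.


XOR: 00001100000000000

Burst at position 4, length 2


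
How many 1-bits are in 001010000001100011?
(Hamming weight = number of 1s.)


Counting 1s in 001010000001100011

6


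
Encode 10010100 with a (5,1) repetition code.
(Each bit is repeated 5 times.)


Each bit -> 5 copies

1111100000000001111100000111110000000000


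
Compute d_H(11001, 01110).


XOR: 10111
Count of 1s: 4

4


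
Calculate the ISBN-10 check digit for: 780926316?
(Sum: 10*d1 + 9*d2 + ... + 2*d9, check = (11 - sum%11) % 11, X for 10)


Weighted sum: 274
274 mod 11 = 10

Check digit: 1


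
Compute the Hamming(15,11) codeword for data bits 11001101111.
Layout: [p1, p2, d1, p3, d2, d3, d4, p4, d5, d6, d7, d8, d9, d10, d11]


Parity bits: p1=1, p2=0, p3=1, p4=0

101110001101111


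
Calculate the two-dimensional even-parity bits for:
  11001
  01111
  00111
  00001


Row parities: 1011
Column parities: 10000

Row P: 1011, Col P: 10000, Corner: 1


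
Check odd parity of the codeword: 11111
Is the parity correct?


Number of 1s: 5

Yes, parity is correct (5 ones)


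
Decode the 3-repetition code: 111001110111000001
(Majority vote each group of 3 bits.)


Groups: 111, 001, 110, 111, 000, 001
Majority votes: 101100

101100


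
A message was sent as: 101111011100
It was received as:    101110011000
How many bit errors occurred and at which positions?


XOR: 000001000100

2 error(s) at position(s): 5, 9


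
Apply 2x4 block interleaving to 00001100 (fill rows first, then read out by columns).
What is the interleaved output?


Matrix:
  0000
  1100
Read columns: 01010000

01010000


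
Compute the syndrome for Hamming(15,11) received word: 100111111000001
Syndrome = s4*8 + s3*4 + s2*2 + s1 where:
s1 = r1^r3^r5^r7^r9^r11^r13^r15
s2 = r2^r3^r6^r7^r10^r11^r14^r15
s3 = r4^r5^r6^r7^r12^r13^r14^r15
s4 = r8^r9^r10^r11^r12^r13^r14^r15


s1=1, s2=1, s3=1, s4=1

Syndrome = 15 (error at position 15)


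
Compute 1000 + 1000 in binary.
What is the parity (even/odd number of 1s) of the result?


1000 = 8
1000 = 8
Sum = 16 = 10000
1s count = 1

odd parity (1 ones in 10000)


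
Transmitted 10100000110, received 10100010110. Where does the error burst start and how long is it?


XOR: 00000010000

Burst at position 6, length 1


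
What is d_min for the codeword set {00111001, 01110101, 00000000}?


Comparing all pairs, minimum distance: 3
Can detect 2 errors, correct 1 errors

3


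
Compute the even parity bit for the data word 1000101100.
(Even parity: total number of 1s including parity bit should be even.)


Number of 1s in data: 4
Parity bit: 0

0


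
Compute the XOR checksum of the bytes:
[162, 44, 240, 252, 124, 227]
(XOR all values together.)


XOR chain: 162 ^ 44 ^ 240 ^ 252 ^ 124 ^ 227 = 29

29


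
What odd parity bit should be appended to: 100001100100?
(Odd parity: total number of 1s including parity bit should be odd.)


Number of 1s in data: 4
Parity bit: 1

1


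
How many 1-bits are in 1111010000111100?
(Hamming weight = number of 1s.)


Counting 1s in 1111010000111100

9


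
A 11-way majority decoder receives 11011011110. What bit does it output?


Ones: 8 out of 11
Threshold: 6

1 (8/11 voted 1)


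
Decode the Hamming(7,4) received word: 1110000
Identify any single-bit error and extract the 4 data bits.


Syndrome = 0: no error detected

Data: 1000 (no errors)


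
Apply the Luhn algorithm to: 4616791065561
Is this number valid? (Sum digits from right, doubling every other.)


Luhn sum = 44
44 mod 10 = 4

Invalid (Luhn sum mod 10 = 4)


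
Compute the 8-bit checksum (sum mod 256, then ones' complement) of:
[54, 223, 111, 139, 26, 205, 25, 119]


Sum = 902 mod 256 = 134
Complement = 121

121


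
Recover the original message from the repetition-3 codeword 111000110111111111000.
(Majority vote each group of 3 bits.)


Groups: 111, 000, 110, 111, 111, 111, 000
Majority votes: 1011110

1011110


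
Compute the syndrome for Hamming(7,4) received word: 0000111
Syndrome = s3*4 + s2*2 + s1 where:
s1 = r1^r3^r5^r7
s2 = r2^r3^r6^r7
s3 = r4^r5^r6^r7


s1=0, s2=0, s3=1

Syndrome = 4 (error at position 4)


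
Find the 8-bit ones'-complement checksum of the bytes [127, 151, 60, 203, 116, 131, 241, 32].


Sum = 1061 mod 256 = 37
Complement = 218

218


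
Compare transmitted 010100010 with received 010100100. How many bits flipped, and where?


XOR: 000000110

2 error(s) at position(s): 6, 7


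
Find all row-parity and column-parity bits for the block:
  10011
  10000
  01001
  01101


Row parities: 1101
Column parities: 00111

Row P: 1101, Col P: 00111, Corner: 1


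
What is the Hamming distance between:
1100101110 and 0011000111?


XOR: 1111101001
Count of 1s: 7

7


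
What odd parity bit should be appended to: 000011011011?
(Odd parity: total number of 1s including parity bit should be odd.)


Number of 1s in data: 6
Parity bit: 1

1


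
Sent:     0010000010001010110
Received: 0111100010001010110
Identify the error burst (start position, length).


XOR: 0101100000000000000

Burst at position 1, length 4


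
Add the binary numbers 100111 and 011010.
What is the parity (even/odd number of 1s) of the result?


100111 = 39
011010 = 26
Sum = 65 = 1000001
1s count = 2

even parity (2 ones in 1000001)


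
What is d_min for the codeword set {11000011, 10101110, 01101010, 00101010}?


Comparing all pairs, minimum distance: 1
Can detect 0 errors, correct 0 errors

1


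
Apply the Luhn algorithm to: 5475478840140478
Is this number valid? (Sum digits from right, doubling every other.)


Luhn sum = 76
76 mod 10 = 6

Invalid (Luhn sum mod 10 = 6)


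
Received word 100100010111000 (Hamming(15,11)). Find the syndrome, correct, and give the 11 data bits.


Syndrome = 0: no error detected

Data: 00000111000 (no errors)
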